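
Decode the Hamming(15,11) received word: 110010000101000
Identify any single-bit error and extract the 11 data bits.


Syndrome = 0: no error detected

Data: 01000101000 (no errors)


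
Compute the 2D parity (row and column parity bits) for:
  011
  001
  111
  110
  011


Row parities: 01100
Column parities: 000

Row P: 01100, Col P: 000, Corner: 0


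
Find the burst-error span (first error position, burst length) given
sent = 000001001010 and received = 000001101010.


XOR: 000000100000

Burst at position 6, length 1


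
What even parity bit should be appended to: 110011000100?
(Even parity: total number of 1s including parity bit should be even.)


Number of 1s in data: 5
Parity bit: 1

1


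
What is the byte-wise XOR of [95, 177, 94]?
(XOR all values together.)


XOR chain: 95 ^ 177 ^ 94 = 176

176


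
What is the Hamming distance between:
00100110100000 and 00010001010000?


XOR: 00110111110000
Count of 1s: 7

7


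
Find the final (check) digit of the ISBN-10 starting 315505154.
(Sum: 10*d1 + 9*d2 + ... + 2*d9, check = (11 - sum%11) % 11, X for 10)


Weighted sum: 166
166 mod 11 = 1

Check digit: X


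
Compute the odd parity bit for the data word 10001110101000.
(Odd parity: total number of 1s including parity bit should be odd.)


Number of 1s in data: 6
Parity bit: 1

1


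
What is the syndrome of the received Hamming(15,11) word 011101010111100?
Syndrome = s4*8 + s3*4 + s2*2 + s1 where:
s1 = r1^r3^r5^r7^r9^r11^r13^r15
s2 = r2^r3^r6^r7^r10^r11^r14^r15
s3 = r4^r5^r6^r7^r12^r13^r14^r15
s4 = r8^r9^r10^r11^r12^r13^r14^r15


s1=1, s2=1, s3=0, s4=1

Syndrome = 11 (error at position 11)


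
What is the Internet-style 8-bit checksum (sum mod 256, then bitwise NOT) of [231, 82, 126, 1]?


Sum = 440 mod 256 = 184
Complement = 71

71


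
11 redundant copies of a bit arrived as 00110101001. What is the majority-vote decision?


Ones: 5 out of 11
Threshold: 6

0 (5/11 voted 1)


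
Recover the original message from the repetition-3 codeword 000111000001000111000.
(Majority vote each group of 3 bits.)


Groups: 000, 111, 000, 001, 000, 111, 000
Majority votes: 0100010

0100010


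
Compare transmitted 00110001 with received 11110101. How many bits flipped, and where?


XOR: 11000100

3 error(s) at position(s): 0, 1, 5


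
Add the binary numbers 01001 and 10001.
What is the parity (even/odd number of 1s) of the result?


01001 = 9
10001 = 17
Sum = 26 = 11010
1s count = 3

odd parity (3 ones in 11010)


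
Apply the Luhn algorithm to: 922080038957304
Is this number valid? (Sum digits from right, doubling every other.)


Luhn sum = 63
63 mod 10 = 3

Invalid (Luhn sum mod 10 = 3)


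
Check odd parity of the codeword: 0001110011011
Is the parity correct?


Number of 1s: 7

Yes, parity is correct (7 ones)


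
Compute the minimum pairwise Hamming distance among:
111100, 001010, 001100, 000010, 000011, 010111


Comparing all pairs, minimum distance: 1
Can detect 0 errors, correct 0 errors

1


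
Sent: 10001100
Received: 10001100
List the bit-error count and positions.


XOR: 00000000

0 errors (received matches sent)


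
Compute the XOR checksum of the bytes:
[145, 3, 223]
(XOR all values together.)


XOR chain: 145 ^ 3 ^ 223 = 77

77


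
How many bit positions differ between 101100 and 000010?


XOR: 101110
Count of 1s: 4

4


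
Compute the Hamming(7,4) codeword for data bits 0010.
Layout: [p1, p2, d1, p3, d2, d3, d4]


Parity bits: p1=0, p2=1, p3=1

0101010


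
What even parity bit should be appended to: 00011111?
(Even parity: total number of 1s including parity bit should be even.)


Number of 1s in data: 5
Parity bit: 1

1


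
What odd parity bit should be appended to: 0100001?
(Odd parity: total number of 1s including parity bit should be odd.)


Number of 1s in data: 2
Parity bit: 1

1


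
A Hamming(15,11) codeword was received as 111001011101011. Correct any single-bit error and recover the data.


Syndrome = 0: no error detected

Data: 10101101011 (no errors)


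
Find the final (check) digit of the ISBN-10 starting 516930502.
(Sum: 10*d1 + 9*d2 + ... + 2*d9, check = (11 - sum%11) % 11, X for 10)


Weighted sum: 212
212 mod 11 = 3

Check digit: 8


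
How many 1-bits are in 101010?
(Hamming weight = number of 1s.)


Counting 1s in 101010

3


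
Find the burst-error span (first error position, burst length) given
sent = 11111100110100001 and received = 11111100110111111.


XOR: 00000000000011110

Burst at position 12, length 4


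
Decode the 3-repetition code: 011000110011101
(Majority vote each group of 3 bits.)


Groups: 011, 000, 110, 011, 101
Majority votes: 10111

10111


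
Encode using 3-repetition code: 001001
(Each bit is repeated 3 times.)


Each bit -> 3 copies

000000111000000111


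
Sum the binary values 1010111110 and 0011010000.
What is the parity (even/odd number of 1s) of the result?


1010111110 = 702
0011010000 = 208
Sum = 910 = 1110001110
1s count = 6

even parity (6 ones in 1110001110)


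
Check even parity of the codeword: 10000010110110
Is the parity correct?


Number of 1s: 6

Yes, parity is correct (6 ones)


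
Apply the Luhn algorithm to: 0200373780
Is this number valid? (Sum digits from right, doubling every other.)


Luhn sum = 35
35 mod 10 = 5

Invalid (Luhn sum mod 10 = 5)


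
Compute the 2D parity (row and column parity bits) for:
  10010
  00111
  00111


Row parities: 011
Column parities: 10010

Row P: 011, Col P: 10010, Corner: 0


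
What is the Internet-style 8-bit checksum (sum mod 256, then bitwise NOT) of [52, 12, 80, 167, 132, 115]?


Sum = 558 mod 256 = 46
Complement = 209

209


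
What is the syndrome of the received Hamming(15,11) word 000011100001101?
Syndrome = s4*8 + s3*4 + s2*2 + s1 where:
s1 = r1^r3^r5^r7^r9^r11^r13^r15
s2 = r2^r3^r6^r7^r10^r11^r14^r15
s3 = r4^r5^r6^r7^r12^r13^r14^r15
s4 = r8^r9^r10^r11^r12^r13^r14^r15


s1=0, s2=1, s3=0, s4=1

Syndrome = 10 (error at position 10)


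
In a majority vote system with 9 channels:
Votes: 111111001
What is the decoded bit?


Ones: 7 out of 9
Threshold: 5

1 (7/9 voted 1)


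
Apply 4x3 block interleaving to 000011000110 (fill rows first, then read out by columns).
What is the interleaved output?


Matrix:
  000
  011
  000
  110
Read columns: 000101010100

000101010100


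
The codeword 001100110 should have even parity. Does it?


Number of 1s: 4

Yes, parity is correct (4 ones)


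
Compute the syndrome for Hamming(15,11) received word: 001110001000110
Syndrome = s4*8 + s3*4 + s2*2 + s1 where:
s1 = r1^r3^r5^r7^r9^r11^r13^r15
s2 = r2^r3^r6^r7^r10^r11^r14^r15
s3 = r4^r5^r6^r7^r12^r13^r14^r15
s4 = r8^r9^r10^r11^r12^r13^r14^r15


s1=0, s2=0, s3=0, s4=1

Syndrome = 8 (error at position 8)


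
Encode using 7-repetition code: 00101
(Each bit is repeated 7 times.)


Each bit -> 7 copies

00000000000000111111100000001111111


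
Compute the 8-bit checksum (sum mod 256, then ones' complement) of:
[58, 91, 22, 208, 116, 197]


Sum = 692 mod 256 = 180
Complement = 75

75


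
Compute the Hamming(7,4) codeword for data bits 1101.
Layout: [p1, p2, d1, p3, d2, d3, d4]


Parity bits: p1=1, p2=0, p3=0

1010101


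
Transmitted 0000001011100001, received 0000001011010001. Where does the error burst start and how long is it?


XOR: 0000000000110000

Burst at position 10, length 2


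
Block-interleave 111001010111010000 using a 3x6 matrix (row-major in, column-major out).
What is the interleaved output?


Matrix:
  111001
  010111
  010000
Read columns: 100111100010010110

100111100010010110


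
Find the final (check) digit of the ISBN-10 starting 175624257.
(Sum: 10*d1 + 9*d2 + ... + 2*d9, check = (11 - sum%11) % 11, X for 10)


Weighted sum: 224
224 mod 11 = 4

Check digit: 7


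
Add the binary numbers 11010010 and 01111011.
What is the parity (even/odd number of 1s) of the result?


11010010 = 210
01111011 = 123
Sum = 333 = 101001101
1s count = 5

odd parity (5 ones in 101001101)


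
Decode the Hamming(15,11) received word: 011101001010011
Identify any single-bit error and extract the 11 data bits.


Syndrome = 0: no error detected

Data: 10101010011 (no errors)


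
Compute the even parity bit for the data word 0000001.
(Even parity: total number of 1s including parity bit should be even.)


Number of 1s in data: 1
Parity bit: 1

1


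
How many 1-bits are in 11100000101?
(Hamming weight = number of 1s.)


Counting 1s in 11100000101

5


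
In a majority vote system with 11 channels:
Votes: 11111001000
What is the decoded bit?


Ones: 6 out of 11
Threshold: 6

1 (6/11 voted 1)


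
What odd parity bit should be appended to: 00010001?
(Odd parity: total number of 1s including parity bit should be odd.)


Number of 1s in data: 2
Parity bit: 1

1


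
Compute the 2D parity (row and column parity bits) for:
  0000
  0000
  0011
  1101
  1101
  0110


Row parities: 000110
Column parities: 0101

Row P: 000110, Col P: 0101, Corner: 0


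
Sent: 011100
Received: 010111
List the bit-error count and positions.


XOR: 001011

3 error(s) at position(s): 2, 4, 5


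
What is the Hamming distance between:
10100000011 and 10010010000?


XOR: 00110010011
Count of 1s: 5

5


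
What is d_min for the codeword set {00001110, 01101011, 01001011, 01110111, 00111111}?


Comparing all pairs, minimum distance: 1
Can detect 0 errors, correct 0 errors

1


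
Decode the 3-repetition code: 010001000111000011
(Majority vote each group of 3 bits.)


Groups: 010, 001, 000, 111, 000, 011
Majority votes: 000101

000101


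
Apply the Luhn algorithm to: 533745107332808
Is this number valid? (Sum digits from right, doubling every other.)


Luhn sum = 61
61 mod 10 = 1

Invalid (Luhn sum mod 10 = 1)


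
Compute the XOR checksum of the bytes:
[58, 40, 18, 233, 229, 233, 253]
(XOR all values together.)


XOR chain: 58 ^ 40 ^ 18 ^ 233 ^ 229 ^ 233 ^ 253 = 24

24


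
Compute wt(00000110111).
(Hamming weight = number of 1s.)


Counting 1s in 00000110111

5


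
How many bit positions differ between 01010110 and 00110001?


XOR: 01100111
Count of 1s: 5

5


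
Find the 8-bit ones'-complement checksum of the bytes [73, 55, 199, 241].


Sum = 568 mod 256 = 56
Complement = 199

199


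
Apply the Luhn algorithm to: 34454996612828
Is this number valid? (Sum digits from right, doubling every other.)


Luhn sum = 83
83 mod 10 = 3

Invalid (Luhn sum mod 10 = 3)


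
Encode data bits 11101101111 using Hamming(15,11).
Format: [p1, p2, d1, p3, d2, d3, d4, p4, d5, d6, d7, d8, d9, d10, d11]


Parity bits: p1=1, p2=1, p3=0, p4=0

111011001101111


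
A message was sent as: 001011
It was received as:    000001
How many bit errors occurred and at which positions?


XOR: 001010

2 error(s) at position(s): 2, 4


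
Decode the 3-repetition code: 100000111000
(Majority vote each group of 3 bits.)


Groups: 100, 000, 111, 000
Majority votes: 0010

0010


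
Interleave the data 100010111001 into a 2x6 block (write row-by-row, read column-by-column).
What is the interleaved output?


Matrix:
  100010
  111001
Read columns: 110101001001

110101001001


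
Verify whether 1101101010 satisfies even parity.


Number of 1s: 6

Yes, parity is correct (6 ones)


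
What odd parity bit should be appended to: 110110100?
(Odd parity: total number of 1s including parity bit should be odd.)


Number of 1s in data: 5
Parity bit: 0

0


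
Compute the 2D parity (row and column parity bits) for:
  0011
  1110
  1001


Row parities: 010
Column parities: 0100

Row P: 010, Col P: 0100, Corner: 1


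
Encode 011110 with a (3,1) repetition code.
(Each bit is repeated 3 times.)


Each bit -> 3 copies

000111111111111000


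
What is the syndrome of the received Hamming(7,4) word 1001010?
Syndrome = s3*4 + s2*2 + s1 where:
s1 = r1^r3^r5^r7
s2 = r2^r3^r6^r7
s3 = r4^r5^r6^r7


s1=1, s2=1, s3=0

Syndrome = 3 (error at position 3)


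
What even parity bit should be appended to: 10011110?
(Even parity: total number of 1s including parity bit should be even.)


Number of 1s in data: 5
Parity bit: 1

1


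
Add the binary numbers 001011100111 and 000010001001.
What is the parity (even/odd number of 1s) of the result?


001011100111 = 743
000010001001 = 137
Sum = 880 = 1101110000
1s count = 5

odd parity (5 ones in 1101110000)


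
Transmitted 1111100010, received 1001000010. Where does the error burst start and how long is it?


XOR: 0110100000

Burst at position 1, length 4


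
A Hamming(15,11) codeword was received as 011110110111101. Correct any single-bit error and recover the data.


Syndrome = 0: no error detected

Data: 11010111101 (no errors)


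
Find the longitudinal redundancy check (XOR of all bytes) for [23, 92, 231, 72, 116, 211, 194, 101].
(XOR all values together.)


XOR chain: 23 ^ 92 ^ 231 ^ 72 ^ 116 ^ 211 ^ 194 ^ 101 = 228

228


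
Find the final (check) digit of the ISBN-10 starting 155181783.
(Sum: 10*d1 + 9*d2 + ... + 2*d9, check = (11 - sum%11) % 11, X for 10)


Weighted sum: 213
213 mod 11 = 4

Check digit: 7


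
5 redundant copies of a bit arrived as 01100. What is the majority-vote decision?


Ones: 2 out of 5
Threshold: 3

0 (2/5 voted 1)


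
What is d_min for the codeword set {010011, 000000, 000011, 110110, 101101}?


Comparing all pairs, minimum distance: 1
Can detect 0 errors, correct 0 errors

1


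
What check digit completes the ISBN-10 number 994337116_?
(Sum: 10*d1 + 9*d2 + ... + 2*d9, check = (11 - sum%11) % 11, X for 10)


Weighted sum: 296
296 mod 11 = 10

Check digit: 1


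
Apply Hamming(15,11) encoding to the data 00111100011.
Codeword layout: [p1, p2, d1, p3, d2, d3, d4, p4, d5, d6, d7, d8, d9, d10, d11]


Parity bits: p1=1, p2=1, p3=0, p4=0

110001101100011


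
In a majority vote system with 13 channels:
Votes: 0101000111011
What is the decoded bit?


Ones: 7 out of 13
Threshold: 7

1 (7/13 voted 1)


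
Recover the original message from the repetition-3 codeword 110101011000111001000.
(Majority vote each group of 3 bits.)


Groups: 110, 101, 011, 000, 111, 001, 000
Majority votes: 1110100

1110100


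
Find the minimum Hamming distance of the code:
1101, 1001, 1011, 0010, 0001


Comparing all pairs, minimum distance: 1
Can detect 0 errors, correct 0 errors

1


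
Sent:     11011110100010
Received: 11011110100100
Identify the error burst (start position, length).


XOR: 00000000000110

Burst at position 11, length 2


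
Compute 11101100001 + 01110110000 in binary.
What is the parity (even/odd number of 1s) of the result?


11101100001 = 1889
01110110000 = 944
Sum = 2833 = 101100010001
1s count = 5

odd parity (5 ones in 101100010001)


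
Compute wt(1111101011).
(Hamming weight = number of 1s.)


Counting 1s in 1111101011

8


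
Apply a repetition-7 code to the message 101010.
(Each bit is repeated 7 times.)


Each bit -> 7 copies

111111100000001111111000000011111110000000


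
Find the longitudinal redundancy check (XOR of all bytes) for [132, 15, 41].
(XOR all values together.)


XOR chain: 132 ^ 15 ^ 41 = 162

162


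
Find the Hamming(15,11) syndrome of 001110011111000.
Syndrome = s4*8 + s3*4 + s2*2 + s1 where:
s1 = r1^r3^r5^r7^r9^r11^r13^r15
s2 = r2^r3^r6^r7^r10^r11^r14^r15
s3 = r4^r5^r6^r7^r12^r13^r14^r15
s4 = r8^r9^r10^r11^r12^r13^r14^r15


s1=0, s2=1, s3=1, s4=1

Syndrome = 14 (error at position 14)


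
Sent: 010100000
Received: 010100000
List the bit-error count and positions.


XOR: 000000000

0 errors (received matches sent)


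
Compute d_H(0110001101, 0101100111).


XOR: 0011101010
Count of 1s: 5

5


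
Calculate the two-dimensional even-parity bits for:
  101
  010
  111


Row parities: 011
Column parities: 000

Row P: 011, Col P: 000, Corner: 0


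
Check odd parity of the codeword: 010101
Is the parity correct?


Number of 1s: 3

Yes, parity is correct (3 ones)


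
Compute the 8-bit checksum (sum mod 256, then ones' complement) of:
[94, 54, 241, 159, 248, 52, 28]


Sum = 876 mod 256 = 108
Complement = 147

147


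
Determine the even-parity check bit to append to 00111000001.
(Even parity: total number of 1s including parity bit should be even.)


Number of 1s in data: 4
Parity bit: 0

0


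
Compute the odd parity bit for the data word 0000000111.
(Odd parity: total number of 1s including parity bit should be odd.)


Number of 1s in data: 3
Parity bit: 0

0


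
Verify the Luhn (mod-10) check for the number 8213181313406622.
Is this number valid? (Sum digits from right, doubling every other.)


Luhn sum = 57
57 mod 10 = 7

Invalid (Luhn sum mod 10 = 7)


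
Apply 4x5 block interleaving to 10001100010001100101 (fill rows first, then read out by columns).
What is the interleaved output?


Matrix:
  10001
  10001
  00011
  00101
Read columns: 11000000000100101111

11000000000100101111


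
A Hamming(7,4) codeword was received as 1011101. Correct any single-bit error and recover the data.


Syndrome = 4: error at position 4

Data: 1101 (corrected bit 4)


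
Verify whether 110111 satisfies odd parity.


Number of 1s: 5

Yes, parity is correct (5 ones)


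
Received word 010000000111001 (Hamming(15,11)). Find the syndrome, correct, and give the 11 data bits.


Syndrome = 0: no error detected

Data: 00000111001 (no errors)


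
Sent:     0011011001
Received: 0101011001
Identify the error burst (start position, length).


XOR: 0110000000

Burst at position 1, length 2


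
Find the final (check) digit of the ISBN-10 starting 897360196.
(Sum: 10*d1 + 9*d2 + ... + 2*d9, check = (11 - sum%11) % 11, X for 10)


Weighted sum: 317
317 mod 11 = 9

Check digit: 2


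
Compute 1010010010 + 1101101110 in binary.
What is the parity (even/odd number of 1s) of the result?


1010010010 = 658
1101101110 = 878
Sum = 1536 = 11000000000
1s count = 2

even parity (2 ones in 11000000000)


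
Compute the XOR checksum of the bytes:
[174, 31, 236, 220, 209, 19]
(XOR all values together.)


XOR chain: 174 ^ 31 ^ 236 ^ 220 ^ 209 ^ 19 = 67

67


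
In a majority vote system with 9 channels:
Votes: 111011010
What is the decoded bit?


Ones: 6 out of 9
Threshold: 5

1 (6/9 voted 1)


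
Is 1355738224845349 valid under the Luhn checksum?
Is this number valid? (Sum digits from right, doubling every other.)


Luhn sum = 68
68 mod 10 = 8

Invalid (Luhn sum mod 10 = 8)


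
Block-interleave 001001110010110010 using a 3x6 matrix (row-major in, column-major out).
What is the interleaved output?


Matrix:
  001001
  110010
  110010
Read columns: 011011100000011100

011011100000011100


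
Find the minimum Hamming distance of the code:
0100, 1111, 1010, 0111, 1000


Comparing all pairs, minimum distance: 1
Can detect 0 errors, correct 0 errors

1


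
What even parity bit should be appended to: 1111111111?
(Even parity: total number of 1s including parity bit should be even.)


Number of 1s in data: 10
Parity bit: 0

0


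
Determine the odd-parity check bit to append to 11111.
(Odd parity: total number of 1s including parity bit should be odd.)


Number of 1s in data: 5
Parity bit: 0

0


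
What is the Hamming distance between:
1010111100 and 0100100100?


XOR: 1110011000
Count of 1s: 5

5


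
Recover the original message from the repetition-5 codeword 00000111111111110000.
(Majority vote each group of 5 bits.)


Groups: 00000, 11111, 11111, 10000
Majority votes: 0110

0110


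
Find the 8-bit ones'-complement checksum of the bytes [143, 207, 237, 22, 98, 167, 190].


Sum = 1064 mod 256 = 40
Complement = 215

215


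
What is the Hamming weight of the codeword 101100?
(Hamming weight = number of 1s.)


Counting 1s in 101100

3


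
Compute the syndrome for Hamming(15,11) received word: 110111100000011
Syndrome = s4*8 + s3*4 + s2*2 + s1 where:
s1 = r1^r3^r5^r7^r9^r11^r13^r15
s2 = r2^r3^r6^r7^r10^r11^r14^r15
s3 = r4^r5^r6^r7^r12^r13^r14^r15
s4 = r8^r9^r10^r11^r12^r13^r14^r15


s1=0, s2=1, s3=0, s4=0

Syndrome = 2 (error at position 2)


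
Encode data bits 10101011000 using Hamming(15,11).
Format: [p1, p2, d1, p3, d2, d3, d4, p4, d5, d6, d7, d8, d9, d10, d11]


Parity bits: p1=1, p2=1, p3=0, p4=1

111001011011000


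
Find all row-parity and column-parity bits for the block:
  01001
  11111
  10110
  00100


Row parities: 0111
Column parities: 00100

Row P: 0111, Col P: 00100, Corner: 1


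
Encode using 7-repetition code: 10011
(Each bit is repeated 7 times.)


Each bit -> 7 copies

11111110000000000000011111111111111


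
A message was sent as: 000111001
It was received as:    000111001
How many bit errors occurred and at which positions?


XOR: 000000000

0 errors (received matches sent)


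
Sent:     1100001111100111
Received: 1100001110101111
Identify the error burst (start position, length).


XOR: 0000000001001000

Burst at position 9, length 4


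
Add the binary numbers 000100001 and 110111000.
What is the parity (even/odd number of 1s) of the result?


000100001 = 33
110111000 = 440
Sum = 473 = 111011001
1s count = 6

even parity (6 ones in 111011001)


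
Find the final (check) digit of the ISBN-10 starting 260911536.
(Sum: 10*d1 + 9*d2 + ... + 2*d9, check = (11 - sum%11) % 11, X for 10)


Weighted sum: 189
189 mod 11 = 2

Check digit: 9


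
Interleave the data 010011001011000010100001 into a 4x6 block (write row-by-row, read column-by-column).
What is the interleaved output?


Matrix:
  010011
  001011
  000010
  100001
Read columns: 000110000100000011101101

000110000100000011101101


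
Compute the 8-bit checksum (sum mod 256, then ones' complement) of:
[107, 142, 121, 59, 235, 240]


Sum = 904 mod 256 = 136
Complement = 119

119


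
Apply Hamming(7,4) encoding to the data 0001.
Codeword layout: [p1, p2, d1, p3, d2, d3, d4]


Parity bits: p1=1, p2=1, p3=1

1101001


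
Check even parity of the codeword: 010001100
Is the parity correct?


Number of 1s: 3

No, parity error (3 ones)


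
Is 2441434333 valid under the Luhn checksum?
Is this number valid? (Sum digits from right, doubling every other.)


Luhn sum = 48
48 mod 10 = 8

Invalid (Luhn sum mod 10 = 8)


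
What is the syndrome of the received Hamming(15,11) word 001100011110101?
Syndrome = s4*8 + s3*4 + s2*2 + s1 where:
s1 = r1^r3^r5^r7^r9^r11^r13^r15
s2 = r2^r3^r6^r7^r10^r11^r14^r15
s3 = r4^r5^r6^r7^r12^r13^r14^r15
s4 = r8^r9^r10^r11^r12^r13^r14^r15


s1=1, s2=0, s3=1, s4=0

Syndrome = 5 (error at position 5)


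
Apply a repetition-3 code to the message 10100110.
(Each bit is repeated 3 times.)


Each bit -> 3 copies

111000111000000111111000


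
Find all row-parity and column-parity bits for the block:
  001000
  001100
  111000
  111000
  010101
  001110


Row parities: 101111
Column parities: 011111

Row P: 101111, Col P: 011111, Corner: 1


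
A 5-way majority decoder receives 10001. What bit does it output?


Ones: 2 out of 5
Threshold: 3

0 (2/5 voted 1)


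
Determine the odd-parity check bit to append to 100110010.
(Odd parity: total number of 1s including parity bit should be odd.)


Number of 1s in data: 4
Parity bit: 1

1


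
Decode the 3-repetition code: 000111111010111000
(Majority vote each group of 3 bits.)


Groups: 000, 111, 111, 010, 111, 000
Majority votes: 011010

011010


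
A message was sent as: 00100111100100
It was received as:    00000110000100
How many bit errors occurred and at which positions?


XOR: 00100001100000

3 error(s) at position(s): 2, 7, 8


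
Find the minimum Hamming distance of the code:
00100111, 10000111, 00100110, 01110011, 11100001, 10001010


Comparing all pairs, minimum distance: 1
Can detect 0 errors, correct 0 errors

1


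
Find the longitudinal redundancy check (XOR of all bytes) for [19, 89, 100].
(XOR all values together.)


XOR chain: 19 ^ 89 ^ 100 = 46

46


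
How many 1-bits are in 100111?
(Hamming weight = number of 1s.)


Counting 1s in 100111

4


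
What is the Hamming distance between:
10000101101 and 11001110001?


XOR: 01001011100
Count of 1s: 5

5


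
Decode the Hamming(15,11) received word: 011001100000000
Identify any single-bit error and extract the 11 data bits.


Syndrome = 0: no error detected

Data: 10110000000 (no errors)


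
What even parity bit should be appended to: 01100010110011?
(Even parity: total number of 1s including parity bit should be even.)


Number of 1s in data: 7
Parity bit: 1

1


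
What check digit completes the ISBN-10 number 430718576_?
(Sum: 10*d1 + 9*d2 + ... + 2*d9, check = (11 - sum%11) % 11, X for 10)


Weighted sum: 215
215 mod 11 = 6

Check digit: 5


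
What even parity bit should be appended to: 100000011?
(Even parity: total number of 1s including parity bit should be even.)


Number of 1s in data: 3
Parity bit: 1

1


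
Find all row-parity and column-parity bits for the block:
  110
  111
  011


Row parities: 010
Column parities: 010

Row P: 010, Col P: 010, Corner: 1


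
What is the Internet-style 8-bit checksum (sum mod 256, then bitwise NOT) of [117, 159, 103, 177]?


Sum = 556 mod 256 = 44
Complement = 211

211


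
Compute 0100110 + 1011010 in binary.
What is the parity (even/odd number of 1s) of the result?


0100110 = 38
1011010 = 90
Sum = 128 = 10000000
1s count = 1

odd parity (1 ones in 10000000)


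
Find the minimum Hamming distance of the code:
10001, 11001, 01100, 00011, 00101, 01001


Comparing all pairs, minimum distance: 1
Can detect 0 errors, correct 0 errors

1


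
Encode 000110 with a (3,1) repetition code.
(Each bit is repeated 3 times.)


Each bit -> 3 copies

000000000111111000


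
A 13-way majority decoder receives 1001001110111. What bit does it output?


Ones: 8 out of 13
Threshold: 7

1 (8/13 voted 1)


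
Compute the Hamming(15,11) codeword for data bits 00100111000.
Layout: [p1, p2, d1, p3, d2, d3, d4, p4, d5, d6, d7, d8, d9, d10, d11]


Parity bits: p1=1, p2=1, p3=0, p4=1

110001010111000


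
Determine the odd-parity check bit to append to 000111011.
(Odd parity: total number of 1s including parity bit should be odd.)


Number of 1s in data: 5
Parity bit: 0

0


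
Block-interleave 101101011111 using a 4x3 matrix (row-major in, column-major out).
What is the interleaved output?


Matrix:
  101
  101
  011
  111
Read columns: 110100111111

110100111111


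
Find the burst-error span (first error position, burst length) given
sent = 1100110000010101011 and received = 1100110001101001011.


XOR: 0000000001111100000

Burst at position 9, length 5


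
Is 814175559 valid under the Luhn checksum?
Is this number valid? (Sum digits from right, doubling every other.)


Luhn sum = 39
39 mod 10 = 9

Invalid (Luhn sum mod 10 = 9)


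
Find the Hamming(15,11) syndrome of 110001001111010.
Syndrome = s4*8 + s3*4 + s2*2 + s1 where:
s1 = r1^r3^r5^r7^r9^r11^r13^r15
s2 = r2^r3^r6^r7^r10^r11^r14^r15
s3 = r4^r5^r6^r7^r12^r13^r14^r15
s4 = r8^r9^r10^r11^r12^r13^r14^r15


s1=1, s2=1, s3=1, s4=1

Syndrome = 15 (error at position 15)


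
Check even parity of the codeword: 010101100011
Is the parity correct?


Number of 1s: 6

Yes, parity is correct (6 ones)


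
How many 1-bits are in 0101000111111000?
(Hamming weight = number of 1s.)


Counting 1s in 0101000111111000

8


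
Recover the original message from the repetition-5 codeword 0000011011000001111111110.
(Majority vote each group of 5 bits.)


Groups: 00000, 11011, 00000, 11111, 11110
Majority votes: 01011

01011


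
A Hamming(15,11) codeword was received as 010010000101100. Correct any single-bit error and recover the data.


Syndrome = 12: error at position 12

Data: 01000100100 (corrected bit 12)


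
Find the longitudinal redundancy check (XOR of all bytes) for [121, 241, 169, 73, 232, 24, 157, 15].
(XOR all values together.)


XOR chain: 121 ^ 241 ^ 169 ^ 73 ^ 232 ^ 24 ^ 157 ^ 15 = 10

10


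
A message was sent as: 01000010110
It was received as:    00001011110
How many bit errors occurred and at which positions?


XOR: 01001001000

3 error(s) at position(s): 1, 4, 7


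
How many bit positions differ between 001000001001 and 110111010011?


XOR: 111111011010
Count of 1s: 9

9


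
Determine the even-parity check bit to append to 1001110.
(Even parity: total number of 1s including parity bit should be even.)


Number of 1s in data: 4
Parity bit: 0

0


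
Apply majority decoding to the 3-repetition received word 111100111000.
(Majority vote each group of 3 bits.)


Groups: 111, 100, 111, 000
Majority votes: 1010

1010


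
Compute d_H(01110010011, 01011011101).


XOR: 00101001110
Count of 1s: 5

5


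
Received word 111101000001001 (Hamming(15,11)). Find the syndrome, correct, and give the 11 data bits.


Syndrome = 1: error at position 1

Data: 10100001001 (corrected bit 1)


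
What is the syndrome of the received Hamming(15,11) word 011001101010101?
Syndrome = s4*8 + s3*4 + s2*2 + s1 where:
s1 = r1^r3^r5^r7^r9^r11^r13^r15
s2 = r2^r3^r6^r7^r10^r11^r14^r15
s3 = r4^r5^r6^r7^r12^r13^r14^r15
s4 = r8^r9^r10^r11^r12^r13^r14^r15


s1=0, s2=0, s3=0, s4=0

Syndrome = 0 (no error)


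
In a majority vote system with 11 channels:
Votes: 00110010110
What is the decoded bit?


Ones: 5 out of 11
Threshold: 6

0 (5/11 voted 1)


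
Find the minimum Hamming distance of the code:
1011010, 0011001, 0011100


Comparing all pairs, minimum distance: 2
Can detect 1 errors, correct 0 errors

2


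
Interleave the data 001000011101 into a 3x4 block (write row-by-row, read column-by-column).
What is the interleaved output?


Matrix:
  0010
  0001
  1101
Read columns: 001001100011

001001100011


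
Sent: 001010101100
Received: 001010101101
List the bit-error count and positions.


XOR: 000000000001

1 error(s) at position(s): 11


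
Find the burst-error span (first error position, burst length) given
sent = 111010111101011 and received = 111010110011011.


XOR: 000000001110000

Burst at position 8, length 3


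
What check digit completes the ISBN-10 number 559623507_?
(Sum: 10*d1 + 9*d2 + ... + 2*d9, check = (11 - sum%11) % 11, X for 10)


Weighted sum: 270
270 mod 11 = 6

Check digit: 5


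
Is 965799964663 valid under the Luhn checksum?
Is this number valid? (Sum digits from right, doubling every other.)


Luhn sum = 76
76 mod 10 = 6

Invalid (Luhn sum mod 10 = 6)


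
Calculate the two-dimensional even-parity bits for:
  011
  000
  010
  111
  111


Row parities: 00111
Column parities: 001

Row P: 00111, Col P: 001, Corner: 1


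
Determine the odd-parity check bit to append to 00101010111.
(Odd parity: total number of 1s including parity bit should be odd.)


Number of 1s in data: 6
Parity bit: 1

1


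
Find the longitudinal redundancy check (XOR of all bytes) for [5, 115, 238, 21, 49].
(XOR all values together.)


XOR chain: 5 ^ 115 ^ 238 ^ 21 ^ 49 = 188

188


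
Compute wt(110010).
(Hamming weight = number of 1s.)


Counting 1s in 110010

3


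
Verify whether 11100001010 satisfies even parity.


Number of 1s: 5

No, parity error (5 ones)


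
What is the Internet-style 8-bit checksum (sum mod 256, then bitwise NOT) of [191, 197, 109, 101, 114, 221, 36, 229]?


Sum = 1198 mod 256 = 174
Complement = 81

81


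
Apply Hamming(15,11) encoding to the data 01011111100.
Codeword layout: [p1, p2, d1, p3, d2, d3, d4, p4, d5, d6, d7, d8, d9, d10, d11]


Parity bits: p1=1, p2=1, p3=0, p4=1

110010111111100


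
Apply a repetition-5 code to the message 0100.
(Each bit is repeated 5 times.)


Each bit -> 5 copies

00000111110000000000


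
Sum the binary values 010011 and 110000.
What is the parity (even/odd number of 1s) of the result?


010011 = 19
110000 = 48
Sum = 67 = 1000011
1s count = 3

odd parity (3 ones in 1000011)


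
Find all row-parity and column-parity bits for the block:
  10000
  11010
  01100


Row parities: 110
Column parities: 00110

Row P: 110, Col P: 00110, Corner: 0


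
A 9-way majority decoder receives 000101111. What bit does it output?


Ones: 5 out of 9
Threshold: 5

1 (5/9 voted 1)


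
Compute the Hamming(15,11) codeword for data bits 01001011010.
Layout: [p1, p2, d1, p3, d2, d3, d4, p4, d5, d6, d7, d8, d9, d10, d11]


Parity bits: p1=1, p2=0, p3=1, p4=0

100110001011010


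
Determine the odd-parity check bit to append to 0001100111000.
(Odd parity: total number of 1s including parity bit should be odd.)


Number of 1s in data: 5
Parity bit: 0

0


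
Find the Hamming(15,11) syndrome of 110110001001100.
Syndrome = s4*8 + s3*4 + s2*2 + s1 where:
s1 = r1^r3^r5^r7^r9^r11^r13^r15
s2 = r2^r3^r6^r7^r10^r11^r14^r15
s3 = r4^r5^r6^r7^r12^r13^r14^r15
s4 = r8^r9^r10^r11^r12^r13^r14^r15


s1=0, s2=1, s3=0, s4=1

Syndrome = 10 (error at position 10)


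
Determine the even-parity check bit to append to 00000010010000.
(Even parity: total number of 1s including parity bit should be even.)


Number of 1s in data: 2
Parity bit: 0

0


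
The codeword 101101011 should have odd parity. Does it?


Number of 1s: 6

No, parity error (6 ones)


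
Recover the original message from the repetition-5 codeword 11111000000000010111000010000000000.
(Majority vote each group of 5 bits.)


Groups: 11111, 00000, 00000, 10111, 00001, 00000, 00000
Majority votes: 1001000

1001000


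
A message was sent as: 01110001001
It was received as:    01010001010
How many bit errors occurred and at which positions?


XOR: 00100000011

3 error(s) at position(s): 2, 9, 10


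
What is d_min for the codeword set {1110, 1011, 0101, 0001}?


Comparing all pairs, minimum distance: 1
Can detect 0 errors, correct 0 errors

1


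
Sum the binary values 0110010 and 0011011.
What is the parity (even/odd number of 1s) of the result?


0110010 = 50
0011011 = 27
Sum = 77 = 1001101
1s count = 4

even parity (4 ones in 1001101)


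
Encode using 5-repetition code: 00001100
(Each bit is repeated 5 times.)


Each bit -> 5 copies

0000000000000000000011111111110000000000


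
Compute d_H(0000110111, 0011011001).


XOR: 0011101110
Count of 1s: 6

6


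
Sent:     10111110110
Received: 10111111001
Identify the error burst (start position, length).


XOR: 00000001111

Burst at position 7, length 4


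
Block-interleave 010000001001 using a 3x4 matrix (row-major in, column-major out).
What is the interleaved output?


Matrix:
  0100
  0000
  1001
Read columns: 001100000001

001100000001


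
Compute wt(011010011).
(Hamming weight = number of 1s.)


Counting 1s in 011010011

5


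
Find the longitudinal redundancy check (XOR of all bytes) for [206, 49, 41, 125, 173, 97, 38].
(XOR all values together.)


XOR chain: 206 ^ 49 ^ 41 ^ 125 ^ 173 ^ 97 ^ 38 = 65

65


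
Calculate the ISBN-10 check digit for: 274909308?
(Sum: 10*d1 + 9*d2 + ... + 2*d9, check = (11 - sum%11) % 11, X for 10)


Weighted sum: 251
251 mod 11 = 9

Check digit: 2


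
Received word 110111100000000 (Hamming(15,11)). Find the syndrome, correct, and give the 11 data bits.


Syndrome = 3: error at position 3

Data: 11110000000 (corrected bit 3)


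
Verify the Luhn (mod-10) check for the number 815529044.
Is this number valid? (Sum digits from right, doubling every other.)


Luhn sum = 39
39 mod 10 = 9

Invalid (Luhn sum mod 10 = 9)


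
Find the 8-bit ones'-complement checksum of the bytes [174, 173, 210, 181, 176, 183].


Sum = 1097 mod 256 = 73
Complement = 182

182


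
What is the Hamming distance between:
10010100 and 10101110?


XOR: 00111010
Count of 1s: 4

4


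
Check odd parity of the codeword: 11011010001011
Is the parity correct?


Number of 1s: 8

No, parity error (8 ones)


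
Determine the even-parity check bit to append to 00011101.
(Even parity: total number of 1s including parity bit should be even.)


Number of 1s in data: 4
Parity bit: 0

0


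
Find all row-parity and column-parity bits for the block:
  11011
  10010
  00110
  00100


Row parities: 0001
Column parities: 01011

Row P: 0001, Col P: 01011, Corner: 1


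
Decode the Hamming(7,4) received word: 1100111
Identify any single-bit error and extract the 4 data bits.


Syndrome = 7: error at position 7

Data: 0110 (corrected bit 7)


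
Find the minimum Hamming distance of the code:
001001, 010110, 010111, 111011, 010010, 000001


Comparing all pairs, minimum distance: 1
Can detect 0 errors, correct 0 errors

1


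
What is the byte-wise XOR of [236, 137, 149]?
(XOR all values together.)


XOR chain: 236 ^ 137 ^ 149 = 240

240


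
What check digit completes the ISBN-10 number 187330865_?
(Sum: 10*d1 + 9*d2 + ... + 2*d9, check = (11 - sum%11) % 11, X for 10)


Weighted sum: 237
237 mod 11 = 6

Check digit: 5


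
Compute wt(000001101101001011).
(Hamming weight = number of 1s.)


Counting 1s in 000001101101001011

8


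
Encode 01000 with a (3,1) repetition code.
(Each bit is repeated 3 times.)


Each bit -> 3 copies

000111000000000


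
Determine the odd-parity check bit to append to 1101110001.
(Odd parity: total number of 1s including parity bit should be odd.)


Number of 1s in data: 6
Parity bit: 1

1


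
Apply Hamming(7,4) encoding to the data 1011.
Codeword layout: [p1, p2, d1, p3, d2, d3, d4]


Parity bits: p1=0, p2=1, p3=0

0110011


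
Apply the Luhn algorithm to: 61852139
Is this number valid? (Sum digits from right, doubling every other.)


Luhn sum = 36
36 mod 10 = 6

Invalid (Luhn sum mod 10 = 6)


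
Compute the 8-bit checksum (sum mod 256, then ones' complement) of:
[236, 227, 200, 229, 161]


Sum = 1053 mod 256 = 29
Complement = 226

226


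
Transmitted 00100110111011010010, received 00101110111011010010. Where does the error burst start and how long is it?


XOR: 00001000000000000000

Burst at position 4, length 1


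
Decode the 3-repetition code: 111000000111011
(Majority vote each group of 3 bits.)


Groups: 111, 000, 000, 111, 011
Majority votes: 10011

10011


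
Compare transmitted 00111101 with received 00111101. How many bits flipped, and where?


XOR: 00000000

0 errors (received matches sent)


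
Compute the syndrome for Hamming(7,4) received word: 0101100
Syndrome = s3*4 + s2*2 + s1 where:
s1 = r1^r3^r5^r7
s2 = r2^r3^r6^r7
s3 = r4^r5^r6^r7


s1=1, s2=1, s3=0

Syndrome = 3 (error at position 3)


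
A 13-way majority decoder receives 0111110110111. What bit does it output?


Ones: 10 out of 13
Threshold: 7

1 (10/13 voted 1)


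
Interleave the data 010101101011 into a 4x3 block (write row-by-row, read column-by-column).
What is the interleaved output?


Matrix:
  010
  101
  101
  011
Read columns: 011010010111

011010010111


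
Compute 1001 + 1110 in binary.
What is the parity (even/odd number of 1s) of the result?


1001 = 9
1110 = 14
Sum = 23 = 10111
1s count = 4

even parity (4 ones in 10111)


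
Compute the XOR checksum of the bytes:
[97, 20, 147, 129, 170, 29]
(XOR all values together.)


XOR chain: 97 ^ 20 ^ 147 ^ 129 ^ 170 ^ 29 = 208

208
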